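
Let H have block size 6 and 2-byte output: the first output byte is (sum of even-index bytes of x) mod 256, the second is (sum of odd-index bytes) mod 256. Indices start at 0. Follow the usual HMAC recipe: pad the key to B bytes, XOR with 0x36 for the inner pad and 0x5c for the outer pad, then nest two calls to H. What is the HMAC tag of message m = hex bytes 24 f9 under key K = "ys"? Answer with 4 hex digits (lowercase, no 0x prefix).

bc91

Key "ys" = 79 73 is 2 bytes ≤ B = 6; zero-pad to 6 bytes: K' = 79 73 00 00 00 00.
K' ⊕ ipad = 4f 45 36 36 36 36.  K' ⊕ opad = 25 2f 5c 5c 5c 5c.
Inner input = (K'⊕ipad) ∥ m = 4f 45 36 36 36 36 ∥ 24 f9.
Inner hash: even-index sum = 223 mod 256 = 223; odd-index sum = 426 mod 256 = 170 → df aa.
Outer input = (K'⊕opad) ∥ inner = 25 2f 5c 5c 5c 5c ∥ df aa.
Outer hash (tag): even-index sum = 444 mod 256 = 188; odd-index sum = 401 mod 256 = 145 → bc 91.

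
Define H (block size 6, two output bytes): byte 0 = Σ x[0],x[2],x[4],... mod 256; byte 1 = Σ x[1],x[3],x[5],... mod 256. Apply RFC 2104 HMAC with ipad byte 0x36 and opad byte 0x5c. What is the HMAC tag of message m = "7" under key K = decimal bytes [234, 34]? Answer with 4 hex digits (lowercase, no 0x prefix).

Key decimal bytes [234, 34] = ea 22 is 2 bytes ≤ B = 6; zero-pad to 6 bytes: K' = ea 22 00 00 00 00.
K' ⊕ ipad = dc 14 36 36 36 36.  K' ⊕ opad = b6 7e 5c 5c 5c 5c.
Inner input = (K'⊕ipad) ∥ m = dc 14 36 36 36 36 ∥ 37.
Inner hash: even-index sum = 383 mod 256 = 127; odd-index sum = 128 mod 256 = 128 → 7f 80.
Outer input = (K'⊕opad) ∥ inner = b6 7e 5c 5c 5c 5c ∥ 7f 80.
Outer hash (tag): even-index sum = 493 mod 256 = 237; odd-index sum = 438 mod 256 = 182 → ed b6.

edb6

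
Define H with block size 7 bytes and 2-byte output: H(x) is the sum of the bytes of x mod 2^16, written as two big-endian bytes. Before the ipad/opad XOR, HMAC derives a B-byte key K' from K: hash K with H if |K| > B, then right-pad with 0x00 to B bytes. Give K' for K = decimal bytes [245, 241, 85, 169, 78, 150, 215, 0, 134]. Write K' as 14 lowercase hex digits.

05250000000000

|K| = 9 > B = 7, so first hash the key.
H(K): sum = 245+241+85+169+78+150+215+0+134 = 1317 → 05 25.
Zero-pad H(K) = 05 25 to 7 bytes: K' = 05 25 00 00 00 00 00.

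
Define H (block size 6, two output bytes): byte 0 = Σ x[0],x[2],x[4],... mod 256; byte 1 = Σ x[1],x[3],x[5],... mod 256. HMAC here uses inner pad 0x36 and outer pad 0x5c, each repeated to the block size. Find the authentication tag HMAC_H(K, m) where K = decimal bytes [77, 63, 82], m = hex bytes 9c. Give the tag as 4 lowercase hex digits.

2c90

Key decimal bytes [77, 63, 82] = 4d 3f 52 is 3 bytes ≤ B = 6; zero-pad to 6 bytes: K' = 4d 3f 52 00 00 00.
K' ⊕ ipad = 7b 09 64 36 36 36.  K' ⊕ opad = 11 63 0e 5c 5c 5c.
Inner input = (K'⊕ipad) ∥ m = 7b 09 64 36 36 36 ∥ 9c.
Inner hash: even-index sum = 433 mod 256 = 177; odd-index sum = 117 mod 256 = 117 → b1 75.
Outer input = (K'⊕opad) ∥ inner = 11 63 0e 5c 5c 5c ∥ b1 75.
Outer hash (tag): even-index sum = 300 mod 256 = 44; odd-index sum = 400 mod 256 = 144 → 2c 90.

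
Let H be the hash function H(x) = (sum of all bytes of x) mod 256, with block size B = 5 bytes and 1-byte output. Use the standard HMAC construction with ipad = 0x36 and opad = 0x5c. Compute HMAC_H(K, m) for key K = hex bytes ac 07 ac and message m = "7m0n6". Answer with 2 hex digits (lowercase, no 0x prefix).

3c

Key hex bytes ac 07 ac is 3 bytes ≤ B = 5; zero-pad to 5 bytes: K' = ac 07 ac 00 00.
K' ⊕ ipad = 9a 31 9a 36 36.  K' ⊕ opad = f0 5b f0 5c 5c.
Inner input = (K'⊕ipad) ∥ m = 9a 31 9a 36 36 ∥ 37 6d 30 6e 36.
Inner hash: sum = 154+49+154+54+54+55+109+48+110+54 = 841; mod 256 = 73 → 49.
Outer input = (K'⊕opad) ∥ inner = f0 5b f0 5c 5c ∥ 49.
Outer hash (tag): sum = 240+91+240+92+92+73 = 828; mod 256 = 60 → 3c.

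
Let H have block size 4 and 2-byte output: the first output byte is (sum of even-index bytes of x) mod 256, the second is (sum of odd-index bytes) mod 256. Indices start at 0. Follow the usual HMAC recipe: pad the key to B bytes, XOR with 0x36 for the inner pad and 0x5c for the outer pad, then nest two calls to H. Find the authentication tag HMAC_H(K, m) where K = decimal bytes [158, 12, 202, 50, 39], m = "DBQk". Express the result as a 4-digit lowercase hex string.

Key decimal bytes [158, 12, 202, 50, 39] = 9e 0c ca 32 27 is 5 bytes > B = 4, so hash it first: H(key) = 8f 3e, then zero-pad to 4 bytes: K' = 8f 3e 00 00.
K' ⊕ ipad = b9 08 36 36.  K' ⊕ opad = d3 62 5c 5c.
Inner input = (K'⊕ipad) ∥ m = b9 08 36 36 ∥ 44 42 51 6b.
Inner hash: even-index sum = 388 mod 256 = 132; odd-index sum = 235 mod 256 = 235 → 84 eb.
Outer input = (K'⊕opad) ∥ inner = d3 62 5c 5c ∥ 84 eb.
Outer hash (tag): even-index sum = 435 mod 256 = 179; odd-index sum = 425 mod 256 = 169 → b3 a9.

b3a9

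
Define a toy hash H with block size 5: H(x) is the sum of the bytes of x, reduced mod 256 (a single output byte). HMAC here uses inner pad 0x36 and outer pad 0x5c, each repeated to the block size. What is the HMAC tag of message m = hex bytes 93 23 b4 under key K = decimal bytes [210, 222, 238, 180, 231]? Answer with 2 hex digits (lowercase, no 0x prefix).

c6

Key decimal bytes [210, 222, 238, 180, 231] = d2 de ee b4 e7 is exactly B = 5 bytes: K' = d2 de ee b4 e7.
K' ⊕ ipad = e4 e8 d8 82 d1.  K' ⊕ opad = 8e 82 b2 e8 bb.
Inner input = (K'⊕ipad) ∥ m = e4 e8 d8 82 d1 ∥ 93 23 b4.
Inner hash: sum = 228+232+216+130+209+147+35+180 = 1377; mod 256 = 97 → 61.
Outer input = (K'⊕opad) ∥ inner = 8e 82 b2 e8 bb ∥ 61.
Outer hash (tag): sum = 142+130+178+232+187+97 = 966; mod 256 = 198 → c6.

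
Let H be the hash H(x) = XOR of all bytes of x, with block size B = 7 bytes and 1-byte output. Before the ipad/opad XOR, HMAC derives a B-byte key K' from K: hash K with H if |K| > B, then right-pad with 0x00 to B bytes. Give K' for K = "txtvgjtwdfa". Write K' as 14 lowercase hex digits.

|K| = 11 > B = 7, so first hash the key.
H(K): XOR 74⊕78⊕74⊕76⊕67⊕6a⊕74⊕77⊕64⊕66⊕61 = 63.
Zero-pad H(K) = 63 to 7 bytes: K' = 63 00 00 00 00 00 00.

63000000000000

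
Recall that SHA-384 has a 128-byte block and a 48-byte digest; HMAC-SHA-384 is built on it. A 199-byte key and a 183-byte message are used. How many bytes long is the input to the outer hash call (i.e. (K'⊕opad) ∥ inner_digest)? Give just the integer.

176

Key is 199 > 128 bytes, so it is hashed to 48 bytes then zero-padded to 128: |K'| = 128.
Outer input = (K'⊕opad) ∥ H(inner) → 128 + 48 = 176 bytes.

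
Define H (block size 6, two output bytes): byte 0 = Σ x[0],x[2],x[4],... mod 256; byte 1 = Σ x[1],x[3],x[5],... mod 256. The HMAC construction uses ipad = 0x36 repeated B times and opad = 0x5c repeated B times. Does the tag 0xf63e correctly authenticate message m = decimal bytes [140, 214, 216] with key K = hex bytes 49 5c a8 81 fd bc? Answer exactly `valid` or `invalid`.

valid

Key hex bytes 49 5c a8 81 fd bc is exactly B = 6 bytes: K' = 49 5c a8 81 fd bc.
K' ⊕ ipad = 7f 6a 9e b7 cb 8a; K' ⊕ opad = 15 00 f4 dd a1 e0.
Inner hash: even-index sum = 844 mod 256 = 76; odd-index sum = 641 mod 256 = 129 → 4c 81.
Outer hash (recomputed tag): even-index sum = 502 mod 256 = 246; odd-index sum = 574 mod 256 = 62 → f6 3e.
Recomputed tag = f63e; claimed = f63e → match.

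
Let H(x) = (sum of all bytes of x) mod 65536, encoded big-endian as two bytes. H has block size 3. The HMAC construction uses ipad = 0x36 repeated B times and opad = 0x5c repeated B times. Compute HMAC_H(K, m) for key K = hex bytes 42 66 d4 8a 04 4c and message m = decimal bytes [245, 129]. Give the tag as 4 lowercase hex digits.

0106

Key hex bytes 42 66 d4 8a 04 4c is 6 bytes > B = 3, so hash it first: H(key) = 02 56, then zero-pad to 3 bytes: K' = 02 56 00.
K' ⊕ ipad = 34 60 36.  K' ⊕ opad = 5e 0a 5c.
Inner input = (K'⊕ipad) ∥ m = 34 60 36 ∥ f5 81.
Inner hash: sum = 52+96+54+245+129 = 576 → 02 40.
Outer input = (K'⊕opad) ∥ inner = 5e 0a 5c ∥ 02 40.
Outer hash (tag): sum = 94+10+92+2+64 = 262 → 01 06.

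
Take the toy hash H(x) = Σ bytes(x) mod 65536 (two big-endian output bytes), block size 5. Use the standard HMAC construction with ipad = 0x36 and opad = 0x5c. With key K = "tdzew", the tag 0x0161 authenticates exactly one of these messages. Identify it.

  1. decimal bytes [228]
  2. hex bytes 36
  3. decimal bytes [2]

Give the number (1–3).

3

Key "tdzew" = 74 64 7a 65 77 is exactly B = 5 bytes: K' = 74 64 7a 65 77.
K' ⊕ ipad = 42 52 4c 53 41; K' ⊕ opad = 28 38 26 39 2b.
m1: inner = H(42 52 4c 53 41 e4) = 02 58; tag = H(28 38 26 39 2b 02 58) = 0144
m2: inner = H(42 52 4c 53 41 36) = 01 aa; tag = H(28 38 26 39 2b 01 aa) = 0195
m3: inner = H(42 52 4c 53 41 02) = 01 76; tag = H(28 38 26 39 2b 01 76) = 0161 ← matches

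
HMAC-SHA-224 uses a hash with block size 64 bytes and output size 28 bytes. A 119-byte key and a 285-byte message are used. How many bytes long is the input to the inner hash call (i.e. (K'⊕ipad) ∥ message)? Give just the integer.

349

Key is 119 > 64 bytes, so it is hashed to 28 bytes then zero-padded to 64: |K'| = 64.
Inner input = (K'⊕ipad) ∥ m → 64 + 285 = 349 bytes.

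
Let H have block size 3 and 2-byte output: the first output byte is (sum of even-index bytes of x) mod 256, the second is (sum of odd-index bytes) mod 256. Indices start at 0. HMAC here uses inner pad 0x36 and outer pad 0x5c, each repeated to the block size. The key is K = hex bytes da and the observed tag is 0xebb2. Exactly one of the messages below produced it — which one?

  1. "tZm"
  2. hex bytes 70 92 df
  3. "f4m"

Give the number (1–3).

3

Key hex bytes da is 1 byte ≤ B = 3; zero-pad to 3 bytes: K' = da 00 00.
K' ⊕ ipad = ec 36 36; K' ⊕ opad = 86 5c 5c.
m1: inner = H(ec 36 36 74 5a 6d) = 7c 17; tag = H(86 5c 5c 7c 17) = f9d8
m2: inner = H(ec 36 36 70 92 df) = b4 85; tag = H(86 5c 5c b4 85) = 6710
m3: inner = H(ec 36 36 66 34 6d) = 56 09; tag = H(86 5c 5c 56 09) = ebb2 ← matches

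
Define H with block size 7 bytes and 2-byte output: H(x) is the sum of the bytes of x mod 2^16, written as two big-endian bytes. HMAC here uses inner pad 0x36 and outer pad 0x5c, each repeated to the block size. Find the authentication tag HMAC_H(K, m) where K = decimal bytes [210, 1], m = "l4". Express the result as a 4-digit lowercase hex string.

Key decimal bytes [210, 1] = d2 01 is 2 bytes ≤ B = 7; zero-pad to 7 bytes: K' = d2 01 00 00 00 00 00.
K' ⊕ ipad = e4 37 36 36 36 36 36.  K' ⊕ opad = 8e 5d 5c 5c 5c 5c 5c.
Inner input = (K'⊕ipad) ∥ m = e4 37 36 36 36 36 36 ∥ 6c 34.
Inner hash: sum = 228+55+54+54+54+54+54+108+52 = 713 → 02 c9.
Outer input = (K'⊕opad) ∥ inner = 8e 5d 5c 5c 5c 5c 5c ∥ 02 c9.
Outer hash (tag): sum = 142+93+92+92+92+92+92+2+201 = 898 → 03 82.

0382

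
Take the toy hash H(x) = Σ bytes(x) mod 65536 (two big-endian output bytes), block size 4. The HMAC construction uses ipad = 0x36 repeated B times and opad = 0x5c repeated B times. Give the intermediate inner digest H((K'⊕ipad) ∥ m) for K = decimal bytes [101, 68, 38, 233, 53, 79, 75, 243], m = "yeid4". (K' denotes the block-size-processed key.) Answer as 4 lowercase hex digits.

02cc

Key decimal bytes [101, 68, 38, 233, 53, 79, 75, 243] = 65 44 26 e9 35 4f 4b f3 is 8 bytes > B = 4, so hash it first: H(key) = 03 7a, then zero-pad to 4 bytes: K' = 03 7a 00 00.
K' ⊕ ipad = 35 4c 36 36.
Inner input = 35 4c 36 36 ∥ 79 65 69 64 34.
Inner hash: sum = 53+76+54+54+121+101+105+100+52 = 716 → 02 cc.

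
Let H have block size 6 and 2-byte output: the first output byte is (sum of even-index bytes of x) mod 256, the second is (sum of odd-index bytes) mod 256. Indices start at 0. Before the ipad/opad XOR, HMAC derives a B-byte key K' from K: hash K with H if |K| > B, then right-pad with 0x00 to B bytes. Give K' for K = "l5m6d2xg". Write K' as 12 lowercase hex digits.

b50400000000

|K| = 8 > B = 6, so first hash the key.
H(K): even-index sum = 437 mod 256 = 181; odd-index sum = 260 mod 256 = 4 → b5 04.
Zero-pad H(K) = b5 04 to 6 bytes: K' = b5 04 00 00 00 00.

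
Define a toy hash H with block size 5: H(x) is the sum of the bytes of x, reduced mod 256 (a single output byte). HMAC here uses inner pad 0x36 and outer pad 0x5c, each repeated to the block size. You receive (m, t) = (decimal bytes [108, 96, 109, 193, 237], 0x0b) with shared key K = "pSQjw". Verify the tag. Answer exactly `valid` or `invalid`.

invalid

Key "pSQjw" = 70 53 51 6a 77 is exactly B = 5 bytes: K' = 70 53 51 6a 77.
K' ⊕ ipad = 46 65 67 5c 41; K' ⊕ opad = 2c 0f 0d 36 2b.
Inner hash: sum = 70+101+103+92+65+108+96+109+193+237 = 1174; mod 256 = 150 → 96.
Outer hash (recomputed tag): sum = 44+15+13+54+43+150 = 319; mod 256 = 63 → 3f.
Recomputed tag = 3f; claimed = 0b → mismatch.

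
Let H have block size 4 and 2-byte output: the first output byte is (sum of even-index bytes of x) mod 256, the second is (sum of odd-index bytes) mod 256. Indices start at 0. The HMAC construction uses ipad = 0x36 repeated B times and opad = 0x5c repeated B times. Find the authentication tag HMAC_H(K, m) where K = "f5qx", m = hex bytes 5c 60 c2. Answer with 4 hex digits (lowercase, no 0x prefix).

Key "f5qx" = 66 35 71 78 is exactly B = 4 bytes: K' = 66 35 71 78.
K' ⊕ ipad = 50 03 47 4e.  K' ⊕ opad = 3a 69 2d 24.
Inner input = (K'⊕ipad) ∥ m = 50 03 47 4e ∥ 5c 60 c2.
Inner hash: even-index sum = 437 mod 256 = 181; odd-index sum = 177 mod 256 = 177 → b5 b1.
Outer input = (K'⊕opad) ∥ inner = 3a 69 2d 24 ∥ b5 b1.
Outer hash (tag): even-index sum = 284 mod 256 = 28; odd-index sum = 318 mod 256 = 62 → 1c 3e.

1c3e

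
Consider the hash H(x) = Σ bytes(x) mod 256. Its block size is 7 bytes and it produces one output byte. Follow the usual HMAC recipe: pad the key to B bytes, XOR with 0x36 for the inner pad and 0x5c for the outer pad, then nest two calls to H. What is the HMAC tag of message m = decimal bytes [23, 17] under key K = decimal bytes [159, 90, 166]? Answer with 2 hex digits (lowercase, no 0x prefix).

d8

Key decimal bytes [159, 90, 166] = 9f 5a a6 is 3 bytes ≤ B = 7; zero-pad to 7 bytes: K' = 9f 5a a6 00 00 00 00.
K' ⊕ ipad = a9 6c 90 36 36 36 36.  K' ⊕ opad = c3 06 fa 5c 5c 5c 5c.
Inner input = (K'⊕ipad) ∥ m = a9 6c 90 36 36 36 36 ∥ 17 11.
Inner hash: sum = 169+108+144+54+54+54+54+23+17 = 677; mod 256 = 165 → a5.
Outer input = (K'⊕opad) ∥ inner = c3 06 fa 5c 5c 5c 5c ∥ a5.
Outer hash (tag): sum = 195+6+250+92+92+92+92+165 = 984; mod 256 = 216 → d8.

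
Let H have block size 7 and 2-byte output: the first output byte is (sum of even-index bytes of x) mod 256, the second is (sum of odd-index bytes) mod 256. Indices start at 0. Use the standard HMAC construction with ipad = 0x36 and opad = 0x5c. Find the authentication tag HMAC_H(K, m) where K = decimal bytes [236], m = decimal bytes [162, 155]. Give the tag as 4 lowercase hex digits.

Key decimal bytes [236] = ec is 1 byte ≤ B = 7; zero-pad to 7 bytes: K' = ec 00 00 00 00 00 00.
K' ⊕ ipad = da 36 36 36 36 36 36.  K' ⊕ opad = b0 5c 5c 5c 5c 5c 5c.
Inner input = (K'⊕ipad) ∥ m = da 36 36 36 36 36 36 ∥ a2 9b.
Inner hash: even-index sum = 535 mod 256 = 23; odd-index sum = 324 mod 256 = 68 → 17 44.
Outer input = (K'⊕opad) ∥ inner = b0 5c 5c 5c 5c 5c 5c ∥ 17 44.
Outer hash (tag): even-index sum = 520 mod 256 = 8; odd-index sum = 299 mod 256 = 43 → 08 2b.

082b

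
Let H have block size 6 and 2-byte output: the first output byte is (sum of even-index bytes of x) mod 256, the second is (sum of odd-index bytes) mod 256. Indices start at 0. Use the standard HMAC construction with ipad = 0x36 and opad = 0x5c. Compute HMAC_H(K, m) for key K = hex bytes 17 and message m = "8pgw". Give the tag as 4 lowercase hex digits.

2f9d

Key hex bytes 17 is 1 byte ≤ B = 6; zero-pad to 6 bytes: K' = 17 00 00 00 00 00.
K' ⊕ ipad = 21 36 36 36 36 36.  K' ⊕ opad = 4b 5c 5c 5c 5c 5c.
Inner input = (K'⊕ipad) ∥ m = 21 36 36 36 36 36 ∥ 38 70 67 77.
Inner hash: even-index sum = 300 mod 256 = 44; odd-index sum = 393 mod 256 = 137 → 2c 89.
Outer input = (K'⊕opad) ∥ inner = 4b 5c 5c 5c 5c 5c ∥ 2c 89.
Outer hash (tag): even-index sum = 303 mod 256 = 47; odd-index sum = 413 mod 256 = 157 → 2f 9d.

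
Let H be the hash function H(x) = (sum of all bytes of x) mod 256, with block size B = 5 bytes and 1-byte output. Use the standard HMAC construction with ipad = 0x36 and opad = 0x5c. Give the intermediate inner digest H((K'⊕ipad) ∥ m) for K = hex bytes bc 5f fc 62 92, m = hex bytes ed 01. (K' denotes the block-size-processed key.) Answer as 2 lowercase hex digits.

Key hex bytes bc 5f fc 62 92 is exactly B = 5 bytes: K' = bc 5f fc 62 92.
K' ⊕ ipad = 8a 69 ca 54 a4.
Inner input = 8a 69 ca 54 a4 ∥ ed 01.
Inner hash: sum = 138+105+202+84+164+237+1 = 931; mod 256 = 163 → a3.

a3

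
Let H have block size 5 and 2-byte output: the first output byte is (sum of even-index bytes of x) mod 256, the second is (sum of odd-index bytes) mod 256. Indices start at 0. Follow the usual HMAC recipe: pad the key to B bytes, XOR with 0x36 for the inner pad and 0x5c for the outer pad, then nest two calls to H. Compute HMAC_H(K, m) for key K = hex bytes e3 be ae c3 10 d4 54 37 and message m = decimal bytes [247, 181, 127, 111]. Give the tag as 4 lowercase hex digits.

c77f

Key hex bytes e3 be ae c3 10 d4 54 37 is 8 bytes > B = 5, so hash it first: H(key) = f5 8c, then zero-pad to 5 bytes: K' = f5 8c 00 00 00.
K' ⊕ ipad = c3 ba 36 36 36.  K' ⊕ opad = a9 d0 5c 5c 5c.
Inner input = (K'⊕ipad) ∥ m = c3 ba 36 36 36 ∥ f7 b5 7f 6f.
Inner hash: even-index sum = 595 mod 256 = 83; odd-index sum = 614 mod 256 = 102 → 53 66.
Outer input = (K'⊕opad) ∥ inner = a9 d0 5c 5c 5c ∥ 53 66.
Outer hash (tag): even-index sum = 455 mod 256 = 199; odd-index sum = 383 mod 256 = 127 → c7 7f.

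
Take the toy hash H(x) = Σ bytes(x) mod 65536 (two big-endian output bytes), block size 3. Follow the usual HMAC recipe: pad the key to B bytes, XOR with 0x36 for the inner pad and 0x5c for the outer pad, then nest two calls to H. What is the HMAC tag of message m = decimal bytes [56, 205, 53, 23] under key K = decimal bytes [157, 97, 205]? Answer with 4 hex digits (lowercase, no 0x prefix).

01e0

Key decimal bytes [157, 97, 205] = 9d 61 cd is exactly B = 3 bytes: K' = 9d 61 cd.
K' ⊕ ipad = ab 57 fb.  K' ⊕ opad = c1 3d 91.
Inner input = (K'⊕ipad) ∥ m = ab 57 fb ∥ 38 cd 35 17.
Inner hash: sum = 171+87+251+56+205+53+23 = 846 → 03 4e.
Outer input = (K'⊕opad) ∥ inner = c1 3d 91 ∥ 03 4e.
Outer hash (tag): sum = 193+61+145+3+78 = 480 → 01 e0.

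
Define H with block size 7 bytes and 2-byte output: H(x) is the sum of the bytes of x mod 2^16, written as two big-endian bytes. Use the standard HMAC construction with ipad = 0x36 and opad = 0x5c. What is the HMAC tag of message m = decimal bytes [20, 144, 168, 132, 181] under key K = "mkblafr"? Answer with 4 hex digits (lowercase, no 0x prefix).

Key "mkblafr" = 6d 6b 62 6c 61 66 72 is exactly B = 7 bytes: K' = 6d 6b 62 6c 61 66 72.
K' ⊕ ipad = 5b 5d 54 5a 57 50 44.  K' ⊕ opad = 31 37 3e 30 3d 3a 2e.
Inner input = (K'⊕ipad) ∥ m = 5b 5d 54 5a 57 50 44 ∥ 14 90 a8 84 b5.
Inner hash: sum = 91+93+84+90+87+80+68+20+144+168+132+181 = 1238 → 04 d6.
Outer input = (K'⊕opad) ∥ inner = 31 37 3e 30 3d 3a 2e ∥ 04 d6.
Outer hash (tag): sum = 49+55+62+48+61+58+46+4+214 = 597 → 02 55.

0255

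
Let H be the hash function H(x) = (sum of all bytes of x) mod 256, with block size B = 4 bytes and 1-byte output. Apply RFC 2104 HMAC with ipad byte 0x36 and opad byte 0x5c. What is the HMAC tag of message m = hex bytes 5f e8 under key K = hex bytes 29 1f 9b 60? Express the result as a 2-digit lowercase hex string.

4d

Key hex bytes 29 1f 9b 60 is exactly B = 4 bytes: K' = 29 1f 9b 60.
K' ⊕ ipad = 1f 29 ad 56.  K' ⊕ opad = 75 43 c7 3c.
Inner input = (K'⊕ipad) ∥ m = 1f 29 ad 56 ∥ 5f e8.
Inner hash: sum = 31+41+173+86+95+232 = 658; mod 256 = 146 → 92.
Outer input = (K'⊕opad) ∥ inner = 75 43 c7 3c ∥ 92.
Outer hash (tag): sum = 117+67+199+60+146 = 589; mod 256 = 77 → 4d.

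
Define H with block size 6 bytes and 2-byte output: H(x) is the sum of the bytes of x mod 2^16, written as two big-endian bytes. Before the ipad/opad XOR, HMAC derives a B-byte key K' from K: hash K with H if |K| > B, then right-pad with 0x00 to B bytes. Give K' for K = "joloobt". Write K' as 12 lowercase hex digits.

02f900000000

|K| = 7 > B = 6, so first hash the key.
H(K): sum = 106+111+108+111+111+98+116 = 761 → 02 f9.
Zero-pad H(K) = 02 f9 to 6 bytes: K' = 02 f9 00 00 00 00.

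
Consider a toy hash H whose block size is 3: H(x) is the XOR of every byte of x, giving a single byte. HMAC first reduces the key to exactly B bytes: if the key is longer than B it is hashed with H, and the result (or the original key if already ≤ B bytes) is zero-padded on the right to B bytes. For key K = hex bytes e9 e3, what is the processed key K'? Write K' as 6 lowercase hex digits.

e9e300

Key hex bytes e9 e3 is 2 bytes ≤ B = 3; zero-pad to 3 bytes: K' = e9 e3 00.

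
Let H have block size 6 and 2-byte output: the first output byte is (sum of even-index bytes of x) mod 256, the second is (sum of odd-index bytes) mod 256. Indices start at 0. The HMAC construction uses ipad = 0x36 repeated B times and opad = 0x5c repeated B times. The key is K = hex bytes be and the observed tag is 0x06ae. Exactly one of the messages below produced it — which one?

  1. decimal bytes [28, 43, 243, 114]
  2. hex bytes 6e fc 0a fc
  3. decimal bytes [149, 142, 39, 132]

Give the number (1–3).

2

Key hex bytes be is 1 byte ≤ B = 6; zero-pad to 6 bytes: K' = be 00 00 00 00 00.
K' ⊕ ipad = 88 36 36 36 36 36; K' ⊕ opad = e2 5c 5c 5c 5c 5c.
m1: inner = H(88 36 36 36 36 36 1c 2b f3 72) = 03 3f; tag = H(e2 5c 5c 5c 5c 5c 03 3f) = 9d53
m2: inner = H(88 36 36 36 36 36 6e fc 0a fc) = 6c 9a; tag = H(e2 5c 5c 5c 5c 5c 6c 9a) = 06ae ← matches
m3: inner = H(88 36 36 36 36 36 95 8e 27 84) = b0 b4; tag = H(e2 5c 5c 5c 5c 5c b0 b4) = 4ac8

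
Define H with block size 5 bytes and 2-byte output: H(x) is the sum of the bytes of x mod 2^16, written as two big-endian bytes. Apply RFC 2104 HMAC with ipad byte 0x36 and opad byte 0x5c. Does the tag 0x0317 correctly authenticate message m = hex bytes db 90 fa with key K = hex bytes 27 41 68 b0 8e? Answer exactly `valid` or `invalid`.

Key hex bytes 27 41 68 b0 8e is exactly B = 5 bytes: K' = 27 41 68 b0 8e.
K' ⊕ ipad = 11 77 5e 86 b8; K' ⊕ opad = 7b 1d 34 ec d2.
Inner hash: sum = 17+119+94+134+184+219+144+250 = 1161 → 04 89.
Outer hash (recomputed tag): sum = 123+29+52+236+210+4+137 = 791 → 03 17.
Recomputed tag = 0317; claimed = 0317 → match.

valid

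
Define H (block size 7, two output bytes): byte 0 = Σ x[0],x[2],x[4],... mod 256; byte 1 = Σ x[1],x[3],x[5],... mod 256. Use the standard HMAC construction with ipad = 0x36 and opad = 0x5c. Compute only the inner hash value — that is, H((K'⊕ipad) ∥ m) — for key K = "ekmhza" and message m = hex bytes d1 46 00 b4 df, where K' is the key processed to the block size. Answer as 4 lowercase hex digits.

Key "ekmhza" = 65 6b 6d 68 7a 61 is 6 bytes ≤ B = 7; zero-pad to 7 bytes: K' = 65 6b 6d 68 7a 61 00.
K' ⊕ ipad = 53 5d 5b 5e 4c 57 36.
Inner input = 53 5d 5b 5e 4c 57 36 ∥ d1 46 00 b4 df.
Inner hash: even-index sum = 554 mod 256 = 42; odd-index sum = 706 mod 256 = 194 → 2a c2.

2ac2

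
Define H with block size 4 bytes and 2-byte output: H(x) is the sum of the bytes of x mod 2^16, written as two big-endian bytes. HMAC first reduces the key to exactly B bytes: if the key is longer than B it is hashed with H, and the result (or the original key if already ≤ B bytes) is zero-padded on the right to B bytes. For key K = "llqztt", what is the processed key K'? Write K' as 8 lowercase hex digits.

02ab0000

|K| = 6 > B = 4, so first hash the key.
H(K): sum = 108+108+113+122+116+116 = 683 → 02 ab.
Zero-pad H(K) = 02 ab to 4 bytes: K' = 02 ab 00 00.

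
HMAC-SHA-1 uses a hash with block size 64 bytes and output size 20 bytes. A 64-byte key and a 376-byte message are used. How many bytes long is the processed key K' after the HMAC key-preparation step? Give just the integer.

Key is 64 ≤ 64 bytes, zero-padded: |K'| = 64.

64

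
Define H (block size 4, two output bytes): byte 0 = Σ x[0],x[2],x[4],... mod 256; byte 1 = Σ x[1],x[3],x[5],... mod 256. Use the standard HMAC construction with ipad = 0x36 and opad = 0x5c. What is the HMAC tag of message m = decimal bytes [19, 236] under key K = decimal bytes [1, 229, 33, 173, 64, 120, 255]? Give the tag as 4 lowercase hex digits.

Key decimal bytes [1, 229, 33, 173, 64, 120, 255] = 01 e5 21 ad 40 78 ff is 7 bytes > B = 4, so hash it first: H(key) = 61 0a, then zero-pad to 4 bytes: K' = 61 0a 00 00.
K' ⊕ ipad = 57 3c 36 36.  K' ⊕ opad = 3d 56 5c 5c.
Inner input = (K'⊕ipad) ∥ m = 57 3c 36 36 ∥ 13 ec.
Inner hash: even-index sum = 160 mod 256 = 160; odd-index sum = 350 mod 256 = 94 → a0 5e.
Outer input = (K'⊕opad) ∥ inner = 3d 56 5c 5c ∥ a0 5e.
Outer hash (tag): even-index sum = 313 mod 256 = 57; odd-index sum = 272 mod 256 = 16 → 39 10.

3910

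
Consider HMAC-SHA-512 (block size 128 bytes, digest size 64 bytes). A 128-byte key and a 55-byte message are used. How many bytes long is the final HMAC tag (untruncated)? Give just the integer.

64

The tag is one SHA-512 digest: 64 bytes.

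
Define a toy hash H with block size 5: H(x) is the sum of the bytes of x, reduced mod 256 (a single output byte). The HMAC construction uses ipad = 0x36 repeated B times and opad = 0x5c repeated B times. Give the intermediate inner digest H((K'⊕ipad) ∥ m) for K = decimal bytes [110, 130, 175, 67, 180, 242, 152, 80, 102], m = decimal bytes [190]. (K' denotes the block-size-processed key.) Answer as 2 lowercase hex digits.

Key decimal bytes [110, 130, 175, 67, 180, 242, 152, 80, 102] = 6e 82 af 43 b4 f2 98 50 66 is 9 bytes > B = 5, so hash it first: H(key) = d6, then zero-pad to 5 bytes: K' = d6 00 00 00 00.
K' ⊕ ipad = e0 36 36 36 36.
Inner input = e0 36 36 36 36 ∥ be.
Inner hash: sum = 224+54+54+54+54+190 = 630; mod 256 = 118 → 76.

76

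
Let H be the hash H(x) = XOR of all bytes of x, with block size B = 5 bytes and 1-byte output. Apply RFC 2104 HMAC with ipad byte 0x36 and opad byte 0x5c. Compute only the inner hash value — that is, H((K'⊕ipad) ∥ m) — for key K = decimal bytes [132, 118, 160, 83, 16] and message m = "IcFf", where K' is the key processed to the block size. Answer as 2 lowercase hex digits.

2d

Key decimal bytes [132, 118, 160, 83, 16] = 84 76 a0 53 10 is exactly B = 5 bytes: K' = 84 76 a0 53 10.
K' ⊕ ipad = b2 40 96 65 26.
Inner input = b2 40 96 65 26 ∥ 49 63 46 66.
Inner hash: XOR b2⊕40⊕96⊕65⊕26⊕49⊕63⊕46⊕66 = 2d.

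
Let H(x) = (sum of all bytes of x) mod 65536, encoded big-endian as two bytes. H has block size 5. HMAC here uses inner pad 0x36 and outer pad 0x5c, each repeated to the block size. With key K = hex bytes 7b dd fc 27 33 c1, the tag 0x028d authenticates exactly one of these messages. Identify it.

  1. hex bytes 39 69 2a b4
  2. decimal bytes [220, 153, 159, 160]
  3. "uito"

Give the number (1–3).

2

Key hex bytes 7b dd fc 27 33 c1 is 6 bytes > B = 5, so hash it first: H(key) = 03 6f, then zero-pad to 5 bytes: K' = 03 6f 00 00 00.
K' ⊕ ipad = 35 59 36 36 36; K' ⊕ opad = 5f 33 5c 5c 5c.
m1: inner = H(35 59 36 36 36 39 69 2a b4) = 02 b0; tag = H(5f 33 5c 5c 5c 02 b0) = 0258
m2: inner = H(35 59 36 36 36 dc 99 9f a0) = 03 e4; tag = H(5f 33 5c 5c 5c 03 e4) = 028d ← matches
m3: inner = H(35 59 36 36 36 75 69 74 6f) = 02 f1; tag = H(5f 33 5c 5c 5c 02 f1) = 0299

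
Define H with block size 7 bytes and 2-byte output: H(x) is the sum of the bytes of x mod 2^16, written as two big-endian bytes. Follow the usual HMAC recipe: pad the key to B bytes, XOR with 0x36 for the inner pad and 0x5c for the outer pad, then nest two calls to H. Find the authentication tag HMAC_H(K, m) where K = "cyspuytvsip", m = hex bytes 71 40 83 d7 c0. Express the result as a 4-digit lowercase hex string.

03c7

Key "cyspuytvsip" = 63 79 73 70 75 79 74 76 73 69 70 is 11 bytes > B = 7, so hash it first: H(key) = 04 e3, then zero-pad to 7 bytes: K' = 04 e3 00 00 00 00 00.
K' ⊕ ipad = 32 d5 36 36 36 36 36.  K' ⊕ opad = 58 bf 5c 5c 5c 5c 5c.
Inner input = (K'⊕ipad) ∥ m = 32 d5 36 36 36 36 36 ∥ 71 40 83 d7 c0.
Inner hash: sum = 50+213+54+54+54+54+54+113+64+131+215+192 = 1248 → 04 e0.
Outer input = (K'⊕opad) ∥ inner = 58 bf 5c 5c 5c 5c 5c ∥ 04 e0.
Outer hash (tag): sum = 88+191+92+92+92+92+92+4+224 = 967 → 03 c7.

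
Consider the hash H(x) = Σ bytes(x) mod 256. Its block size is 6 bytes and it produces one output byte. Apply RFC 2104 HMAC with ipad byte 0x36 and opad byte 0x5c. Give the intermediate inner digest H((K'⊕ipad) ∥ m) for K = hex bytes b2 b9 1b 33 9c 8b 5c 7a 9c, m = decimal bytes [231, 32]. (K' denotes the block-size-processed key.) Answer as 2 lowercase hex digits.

Key hex bytes b2 b9 1b 33 9c 8b 5c 7a 9c is 9 bytes > B = 6, so hash it first: H(key) = 52, then zero-pad to 6 bytes: K' = 52 00 00 00 00 00.
K' ⊕ ipad = 64 36 36 36 36 36.
Inner input = 64 36 36 36 36 36 ∥ e7 20.
Inner hash: sum = 100+54+54+54+54+54+231+32 = 633; mod 256 = 121 → 79.

79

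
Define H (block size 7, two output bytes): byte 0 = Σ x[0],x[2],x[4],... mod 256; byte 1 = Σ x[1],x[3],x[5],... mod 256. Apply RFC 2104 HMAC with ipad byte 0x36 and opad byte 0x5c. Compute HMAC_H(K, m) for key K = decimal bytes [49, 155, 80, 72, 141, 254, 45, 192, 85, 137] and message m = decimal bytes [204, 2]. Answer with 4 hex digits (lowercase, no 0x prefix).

Key decimal bytes [49, 155, 80, 72, 141, 254, 45, 192, 85, 137] = 31 9b 50 48 8d fe 2d c0 55 89 is 10 bytes > B = 7, so hash it first: H(key) = 90 2a, then zero-pad to 7 bytes: K' = 90 2a 00 00 00 00 00.
K' ⊕ ipad = a6 1c 36 36 36 36 36.  K' ⊕ opad = cc 76 5c 5c 5c 5c 5c.
Inner input = (K'⊕ipad) ∥ m = a6 1c 36 36 36 36 36 ∥ cc 02.
Inner hash: even-index sum = 330 mod 256 = 74; odd-index sum = 340 mod 256 = 84 → 4a 54.
Outer input = (K'⊕opad) ∥ inner = cc 76 5c 5c 5c 5c 5c ∥ 4a 54.
Outer hash (tag): even-index sum = 564 mod 256 = 52; odd-index sum = 376 mod 256 = 120 → 34 78.

3478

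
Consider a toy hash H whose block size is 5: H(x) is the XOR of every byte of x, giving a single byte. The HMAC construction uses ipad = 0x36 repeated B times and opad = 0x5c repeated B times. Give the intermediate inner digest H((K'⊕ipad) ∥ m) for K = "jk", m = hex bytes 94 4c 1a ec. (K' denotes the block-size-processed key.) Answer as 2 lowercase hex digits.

19

Key "jk" = 6a 6b is 2 bytes ≤ B = 5; zero-pad to 5 bytes: K' = 6a 6b 00 00 00.
K' ⊕ ipad = 5c 5d 36 36 36.
Inner input = 5c 5d 36 36 36 ∥ 94 4c 1a ec.
Inner hash: XOR 5c⊕5d⊕36⊕36⊕36⊕94⊕4c⊕1a⊕ec = 19.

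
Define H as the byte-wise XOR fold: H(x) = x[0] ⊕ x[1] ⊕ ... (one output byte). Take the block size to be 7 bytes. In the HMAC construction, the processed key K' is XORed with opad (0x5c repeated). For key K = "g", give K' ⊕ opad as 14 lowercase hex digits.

3b5c5c5c5c5c5c

Key "g" = 67 is 1 byte ≤ B = 7; zero-pad to 7 bytes: K' = 67 00 00 00 00 00 00.
XOR each byte with 0x5c: 67⊕5c=3b, 00⊕5c=5c, 00⊕5c=5c, 00⊕5c=5c, 00⊕5c=5c, 00⊕5c=5c, 00⊕5c=5c.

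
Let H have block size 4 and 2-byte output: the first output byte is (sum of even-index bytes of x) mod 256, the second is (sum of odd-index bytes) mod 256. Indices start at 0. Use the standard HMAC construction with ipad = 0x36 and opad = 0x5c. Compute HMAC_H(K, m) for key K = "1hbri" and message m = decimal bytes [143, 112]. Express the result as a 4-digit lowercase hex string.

Key "1hbri" = 31 68 62 72 69 is 5 bytes > B = 4, so hash it first: H(key) = fc da, then zero-pad to 4 bytes: K' = fc da 00 00.
K' ⊕ ipad = ca ec 36 36.  K' ⊕ opad = a0 86 5c 5c.
Inner input = (K'⊕ipad) ∥ m = ca ec 36 36 ∥ 8f 70.
Inner hash: even-index sum = 399 mod 256 = 143; odd-index sum = 402 mod 256 = 146 → 8f 92.
Outer input = (K'⊕opad) ∥ inner = a0 86 5c 5c ∥ 8f 92.
Outer hash (tag): even-index sum = 395 mod 256 = 139; odd-index sum = 372 mod 256 = 116 → 8b 74.

8b74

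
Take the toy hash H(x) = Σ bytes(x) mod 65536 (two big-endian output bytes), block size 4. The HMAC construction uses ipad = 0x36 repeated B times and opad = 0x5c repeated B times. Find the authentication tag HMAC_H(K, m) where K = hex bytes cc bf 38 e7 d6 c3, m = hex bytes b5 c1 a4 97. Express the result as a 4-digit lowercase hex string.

Key hex bytes cc bf 38 e7 d6 c3 is 6 bytes > B = 4, so hash it first: H(key) = 04 43, then zero-pad to 4 bytes: K' = 04 43 00 00.
K' ⊕ ipad = 32 75 36 36.  K' ⊕ opad = 58 1f 5c 5c.
Inner input = (K'⊕ipad) ∥ m = 32 75 36 36 ∥ b5 c1 a4 97.
Inner hash: sum = 50+117+54+54+181+193+164+151 = 964 → 03 c4.
Outer input = (K'⊕opad) ∥ inner = 58 1f 5c 5c ∥ 03 c4.
Outer hash (tag): sum = 88+31+92+92+3+196 = 502 → 01 f6.

01f6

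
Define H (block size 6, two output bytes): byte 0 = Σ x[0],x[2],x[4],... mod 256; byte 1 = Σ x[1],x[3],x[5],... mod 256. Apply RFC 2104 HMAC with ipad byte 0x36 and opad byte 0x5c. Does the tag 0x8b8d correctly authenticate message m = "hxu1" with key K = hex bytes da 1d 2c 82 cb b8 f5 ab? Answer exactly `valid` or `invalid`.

Key hex bytes da 1d 2c 82 cb b8 f5 ab is 8 bytes > B = 6, so hash it first: H(key) = c6 02, then zero-pad to 6 bytes: K' = c6 02 00 00 00 00.
K' ⊕ ipad = f0 34 36 36 36 36; K' ⊕ opad = 9a 5e 5c 5c 5c 5c.
Inner hash: even-index sum = 569 mod 256 = 57; odd-index sum = 329 mod 256 = 73 → 39 49.
Outer hash (recomputed tag): even-index sum = 395 mod 256 = 139; odd-index sum = 351 mod 256 = 95 → 8b 5f.
Recomputed tag = 8b5f; claimed = 8b8d → mismatch.

invalid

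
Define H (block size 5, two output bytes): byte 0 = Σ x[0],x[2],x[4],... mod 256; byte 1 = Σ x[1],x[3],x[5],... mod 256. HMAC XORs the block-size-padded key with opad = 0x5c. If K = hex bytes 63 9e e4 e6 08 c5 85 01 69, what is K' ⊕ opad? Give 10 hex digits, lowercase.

61165c5c5c

Key hex bytes 63 9e e4 e6 08 c5 85 01 69 is 9 bytes > B = 5, so hash it first: H(key) = 3d 4a, then zero-pad to 5 bytes: K' = 3d 4a 00 00 00.
XOR each byte with 0x5c: 3d⊕5c=61, 4a⊕5c=16, 00⊕5c=5c, 00⊕5c=5c, 00⊕5c=5c.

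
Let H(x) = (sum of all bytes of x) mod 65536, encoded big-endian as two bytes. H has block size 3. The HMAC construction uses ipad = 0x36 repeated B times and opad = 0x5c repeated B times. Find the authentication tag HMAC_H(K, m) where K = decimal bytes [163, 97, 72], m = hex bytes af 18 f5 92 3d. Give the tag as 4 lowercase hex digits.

Key decimal bytes [163, 97, 72] = a3 61 48 is exactly B = 3 bytes: K' = a3 61 48.
K' ⊕ ipad = 95 57 7e.  K' ⊕ opad = ff 3d 14.
Inner input = (K'⊕ipad) ∥ m = 95 57 7e ∥ af 18 f5 92 3d.
Inner hash: sum = 149+87+126+175+24+245+146+61 = 1013 → 03 f5.
Outer input = (K'⊕opad) ∥ inner = ff 3d 14 ∥ 03 f5.
Outer hash (tag): sum = 255+61+20+3+245 = 584 → 02 48.

0248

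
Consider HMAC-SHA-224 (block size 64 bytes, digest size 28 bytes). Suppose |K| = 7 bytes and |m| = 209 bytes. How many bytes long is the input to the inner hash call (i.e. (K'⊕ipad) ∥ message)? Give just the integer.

Key is 7 ≤ 64 bytes, zero-padded: |K'| = 64.
Inner input = (K'⊕ipad) ∥ m → 64 + 209 = 273 bytes.

273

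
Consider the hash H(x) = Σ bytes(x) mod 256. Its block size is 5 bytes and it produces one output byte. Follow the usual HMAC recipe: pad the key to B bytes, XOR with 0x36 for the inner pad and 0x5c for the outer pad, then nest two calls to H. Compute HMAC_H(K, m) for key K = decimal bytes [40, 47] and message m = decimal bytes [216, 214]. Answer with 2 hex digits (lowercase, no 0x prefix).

82

Key decimal bytes [40, 47] = 28 2f is 2 bytes ≤ B = 5; zero-pad to 5 bytes: K' = 28 2f 00 00 00.
K' ⊕ ipad = 1e 19 36 36 36.  K' ⊕ opad = 74 73 5c 5c 5c.
Inner input = (K'⊕ipad) ∥ m = 1e 19 36 36 36 ∥ d8 d6.
Inner hash: sum = 30+25+54+54+54+216+214 = 647; mod 256 = 135 → 87.
Outer input = (K'⊕opad) ∥ inner = 74 73 5c 5c 5c ∥ 87.
Outer hash (tag): sum = 116+115+92+92+92+135 = 642; mod 256 = 130 → 82.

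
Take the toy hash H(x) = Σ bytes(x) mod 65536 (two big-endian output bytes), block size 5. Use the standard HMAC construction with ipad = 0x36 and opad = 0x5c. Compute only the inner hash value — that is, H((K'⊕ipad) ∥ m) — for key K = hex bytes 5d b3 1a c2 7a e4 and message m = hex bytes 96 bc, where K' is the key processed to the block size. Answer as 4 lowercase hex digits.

02a5

Key hex bytes 5d b3 1a c2 7a e4 is 6 bytes > B = 5, so hash it first: H(key) = 03 4a, then zero-pad to 5 bytes: K' = 03 4a 00 00 00.
K' ⊕ ipad = 35 7c 36 36 36.
Inner input = 35 7c 36 36 36 ∥ 96 bc.
Inner hash: sum = 53+124+54+54+54+150+188 = 677 → 02 a5.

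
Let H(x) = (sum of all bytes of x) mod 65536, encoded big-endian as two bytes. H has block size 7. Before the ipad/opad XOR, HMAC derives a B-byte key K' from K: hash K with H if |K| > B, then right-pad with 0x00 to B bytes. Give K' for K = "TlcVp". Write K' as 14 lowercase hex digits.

546c6356700000

Key "TlcVp" = 54 6c 63 56 70 is 5 bytes ≤ B = 7; zero-pad to 7 bytes: K' = 54 6c 63 56 70 00 00.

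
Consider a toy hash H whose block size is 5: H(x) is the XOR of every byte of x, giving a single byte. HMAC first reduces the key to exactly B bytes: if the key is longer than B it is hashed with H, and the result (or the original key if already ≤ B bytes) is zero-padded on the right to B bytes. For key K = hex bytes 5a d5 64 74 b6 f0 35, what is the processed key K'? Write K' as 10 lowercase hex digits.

ec00000000

|K| = 7 > B = 5, so first hash the key.
H(K): XOR 5a⊕d5⊕64⊕74⊕b6⊕f0⊕35 = ec.
Zero-pad H(K) = ec to 5 bytes: K' = ec 00 00 00 00.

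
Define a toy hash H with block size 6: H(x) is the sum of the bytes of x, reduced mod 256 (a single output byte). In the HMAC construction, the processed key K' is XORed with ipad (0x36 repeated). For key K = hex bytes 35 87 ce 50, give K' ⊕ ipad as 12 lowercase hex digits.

Key hex bytes 35 87 ce 50 is 4 bytes ≤ B = 6; zero-pad to 6 bytes: K' = 35 87 ce 50 00 00.
XOR each byte with 0x36: 35⊕36=03, 87⊕36=b1, ce⊕36=f8, 50⊕36=66, 00⊕36=36, 00⊕36=36.

03b1f8663636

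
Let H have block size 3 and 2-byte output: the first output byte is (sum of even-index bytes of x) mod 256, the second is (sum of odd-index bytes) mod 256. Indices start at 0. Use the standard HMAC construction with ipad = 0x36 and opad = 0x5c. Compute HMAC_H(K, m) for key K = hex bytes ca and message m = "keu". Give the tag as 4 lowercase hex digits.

08f3

Key hex bytes ca is 1 byte ≤ B = 3; zero-pad to 3 bytes: K' = ca 00 00.
K' ⊕ ipad = fc 36 36.  K' ⊕ opad = 96 5c 5c.
Inner input = (K'⊕ipad) ∥ m = fc 36 36 ∥ 6b 65 75.
Inner hash: even-index sum = 407 mod 256 = 151; odd-index sum = 278 mod 256 = 22 → 97 16.
Outer input = (K'⊕opad) ∥ inner = 96 5c 5c ∥ 97 16.
Outer hash (tag): even-index sum = 264 mod 256 = 8; odd-index sum = 243 mod 256 = 243 → 08 f3.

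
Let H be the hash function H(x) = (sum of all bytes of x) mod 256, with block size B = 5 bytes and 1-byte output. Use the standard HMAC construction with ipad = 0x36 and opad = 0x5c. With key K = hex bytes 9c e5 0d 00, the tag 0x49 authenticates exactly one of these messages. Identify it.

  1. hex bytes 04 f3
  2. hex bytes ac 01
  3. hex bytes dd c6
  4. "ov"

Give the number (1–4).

Key hex bytes 9c e5 0d 00 is 4 bytes ≤ B = 5; zero-pad to 5 bytes: K' = 9c e5 0d 00 00.
K' ⊕ ipad = aa d3 3b 36 36; K' ⊕ opad = c0 b9 51 5c 5c.
m1: inner = H(aa d3 3b 36 36 04 f3) = 1b; tag = H(c0 b9 51 5c 5c 1b) = 9d
m2: inner = H(aa d3 3b 36 36 ac 01) = d1; tag = H(c0 b9 51 5c 5c d1) = 53
m3: inner = H(aa d3 3b 36 36 dd c6) = c7; tag = H(c0 b9 51 5c 5c c7) = 49 ← matches
m4: inner = H(aa d3 3b 36 36 6f 76) = 09; tag = H(c0 b9 51 5c 5c 09) = 8b

3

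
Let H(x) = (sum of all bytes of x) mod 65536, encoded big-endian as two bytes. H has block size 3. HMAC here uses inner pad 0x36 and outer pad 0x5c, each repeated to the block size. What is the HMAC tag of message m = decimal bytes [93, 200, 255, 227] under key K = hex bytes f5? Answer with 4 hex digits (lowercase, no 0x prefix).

Key hex bytes f5 is 1 byte ≤ B = 3; zero-pad to 3 bytes: K' = f5 00 00.
K' ⊕ ipad = c3 36 36.  K' ⊕ opad = a9 5c 5c.
Inner input = (K'⊕ipad) ∥ m = c3 36 36 ∥ 5d c8 ff e3.
Inner hash: sum = 195+54+54+93+200+255+227 = 1078 → 04 36.
Outer input = (K'⊕opad) ∥ inner = a9 5c 5c ∥ 04 36.
Outer hash (tag): sum = 169+92+92+4+54 = 411 → 01 9b.

019b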